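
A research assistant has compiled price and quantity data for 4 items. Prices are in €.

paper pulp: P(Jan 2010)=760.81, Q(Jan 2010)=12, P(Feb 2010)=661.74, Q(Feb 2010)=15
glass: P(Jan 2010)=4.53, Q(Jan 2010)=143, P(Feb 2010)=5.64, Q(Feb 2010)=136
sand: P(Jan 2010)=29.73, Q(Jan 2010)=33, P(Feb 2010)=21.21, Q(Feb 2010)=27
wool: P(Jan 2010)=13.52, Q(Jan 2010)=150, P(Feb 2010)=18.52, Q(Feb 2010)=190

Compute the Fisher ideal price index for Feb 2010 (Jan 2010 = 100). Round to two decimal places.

95.81

Laspeyres component (base-period weights):
ΣP(Feb 2010)Q(Jan 2010) = 661.74×12 + 5.64×143 + 21.21×33 + 18.52×150 = 7940.88 + 806.52 + 699.93 + 2778 = 12225.33
ΣP(Jan 2010)Q(Jan 2010) = 760.81×12 + 4.53×143 + 29.73×33 + 13.52×150 = 9129.72 + 647.79 + 981.09 + 2028 = 12786.6
L = 12225.33 / 12786.6 × 100 = 95.6105
Paasche component (current-period weights):
ΣP(Feb 2010)Q(Feb 2010) = 661.74×15 + 5.64×136 + 21.21×27 + 18.52×190 = 9926.1 + 767.04 + 572.67 + 3518.8 = 14784.61
ΣP(Jan 2010)Q(Feb 2010) = 760.81×15 + 4.53×136 + 29.73×27 + 13.52×190 = 11412.15 + 616.08 + 802.71 + 2568.8 = 15399.74
P = 14784.61 / 15399.74 × 100 = 96.0056
Fisher = √(L × P) = √(95.6105 × 96.0056) = 95.8078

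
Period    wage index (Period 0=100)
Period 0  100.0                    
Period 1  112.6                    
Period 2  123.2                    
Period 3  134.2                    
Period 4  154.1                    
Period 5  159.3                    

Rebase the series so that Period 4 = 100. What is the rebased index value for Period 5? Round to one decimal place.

Rebased(Period 5) = 159.3 / 154.1 × 100 = 103.3744

103.4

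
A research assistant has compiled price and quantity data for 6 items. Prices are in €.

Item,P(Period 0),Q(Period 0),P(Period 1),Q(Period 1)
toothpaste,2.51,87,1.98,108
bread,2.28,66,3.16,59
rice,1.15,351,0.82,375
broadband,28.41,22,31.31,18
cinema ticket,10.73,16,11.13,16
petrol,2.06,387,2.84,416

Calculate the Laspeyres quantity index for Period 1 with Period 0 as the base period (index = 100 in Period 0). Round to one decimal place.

Laspeyres quantity index uses base-period prices as weights.
ΣP(Period 0)·Q(Period 1) = 2.51×108 + 2.28×59 + 1.15×375 + 28.41×18 + 10.73×16 + 2.06×416 = 271.08 + 134.52 + 431.25 + 511.38 + 171.68 + 856.96 = 2376.87
ΣP(Period 0)·Q(Period 0) = 2.51×87 + 2.28×66 + 1.15×351 + 28.41×22 + 10.73×16 + 2.06×387 = 218.37 + 150.48 + 403.65 + 625.02 + 171.68 + 797.22 = 2366.42
Index = 2376.87 / 2366.42 × 100 = 100.4416

100.4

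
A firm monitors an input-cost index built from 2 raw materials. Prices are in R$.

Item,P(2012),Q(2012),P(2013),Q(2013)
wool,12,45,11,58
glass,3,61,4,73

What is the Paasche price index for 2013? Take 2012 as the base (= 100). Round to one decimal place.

101.6

Paasche price index uses current-period quantities as weights.
ΣP(2013)·Q(2013) = 11×58 + 4×73 = 638 + 292 = 930
ΣP(2012)·Q(2013) = 12×58 + 3×73 = 696 + 219 = 915
Index = 930 / 915 × 100 = 101.6393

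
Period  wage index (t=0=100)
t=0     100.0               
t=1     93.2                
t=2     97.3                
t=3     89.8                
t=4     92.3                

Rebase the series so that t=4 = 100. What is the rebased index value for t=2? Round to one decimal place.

105.4

Rebased(t=2) = 97.3 / 92.3 × 100 = 105.4171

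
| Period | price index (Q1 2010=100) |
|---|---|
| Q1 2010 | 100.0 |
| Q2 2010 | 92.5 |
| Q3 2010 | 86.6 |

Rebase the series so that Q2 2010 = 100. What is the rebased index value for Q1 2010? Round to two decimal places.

Rebased(Q1 2010) = 100.0 / 92.5 × 100 = 108.1081

108.11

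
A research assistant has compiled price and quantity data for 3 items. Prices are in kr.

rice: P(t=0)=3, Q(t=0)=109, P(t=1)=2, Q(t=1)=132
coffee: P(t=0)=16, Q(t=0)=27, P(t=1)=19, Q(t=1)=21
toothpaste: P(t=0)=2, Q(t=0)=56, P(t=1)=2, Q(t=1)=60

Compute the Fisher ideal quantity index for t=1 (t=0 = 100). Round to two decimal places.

95.32

Laspeyres component (base-period weights):
ΣP(t=0)Q(t=1) = 3×132 + 16×21 + 2×60 = 396 + 336 + 120 = 852
ΣP(t=0)Q(t=0) = 3×109 + 16×27 + 2×56 = 327 + 432 + 112 = 871
L = 852 / 871 × 100 = 97.8186
Paasche component (current-period weights):
ΣP(t=1)Q(t=1) = 2×132 + 19×21 + 2×60 = 264 + 399 + 120 = 783
ΣP(t=1)Q(t=0) = 2×109 + 19×27 + 2×56 = 218 + 513 + 112 = 843
P = 783 / 843 × 100 = 92.8826
Fisher = √(L × P) = √(97.8186 × 92.8826) = 95.3186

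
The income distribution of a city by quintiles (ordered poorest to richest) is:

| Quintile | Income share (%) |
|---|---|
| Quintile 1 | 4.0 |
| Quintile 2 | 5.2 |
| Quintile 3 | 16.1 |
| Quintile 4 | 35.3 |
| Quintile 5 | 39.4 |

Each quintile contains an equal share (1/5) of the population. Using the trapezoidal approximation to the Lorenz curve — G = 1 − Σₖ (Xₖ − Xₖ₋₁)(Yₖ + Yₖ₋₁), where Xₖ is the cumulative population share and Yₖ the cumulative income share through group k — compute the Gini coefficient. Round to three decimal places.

0.404

Cumulative income shares Yₖ: 0.0400, 0.0920, 0.2530, 0.6060, 1.0000
Σ (Xₖ−Xₖ₋₁)(Yₖ+Yₖ₋₁) = (1/5)(0.0400+0.0000) + (1/5)(0.0920+0.0400) + (1/5)(0.2530+0.0920) + (1/5)(0.6060+0.2530) + (1/5)(1.0000+0.6060)
  = 0.0080 + 0.0264 + 0.0690 + 0.1718 + 0.3212 = 0.5964
G = 1 − 0.5964 = 0.4036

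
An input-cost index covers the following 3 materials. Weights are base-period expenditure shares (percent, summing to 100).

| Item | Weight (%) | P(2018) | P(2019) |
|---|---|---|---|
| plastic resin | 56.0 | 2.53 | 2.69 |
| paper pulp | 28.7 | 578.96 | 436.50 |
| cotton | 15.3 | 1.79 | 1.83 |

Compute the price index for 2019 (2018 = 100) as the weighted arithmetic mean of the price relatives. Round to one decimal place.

plastic resin: 56.0 × (2.69/2.53) = 56.0 × 1.063241 = 59.5415
paper pulp: 28.7 × (436.50/578.96) = 28.7 × 0.753938 = 21.6380
cotton: 15.3 × (1.83/1.79) = 15.3 × 1.022346 = 15.6419
Index = Σ wᵢ·(p₁ᵢ/p₀ᵢ) = 59.5415 + 21.6380 + 15.6419 = 96.8214

96.8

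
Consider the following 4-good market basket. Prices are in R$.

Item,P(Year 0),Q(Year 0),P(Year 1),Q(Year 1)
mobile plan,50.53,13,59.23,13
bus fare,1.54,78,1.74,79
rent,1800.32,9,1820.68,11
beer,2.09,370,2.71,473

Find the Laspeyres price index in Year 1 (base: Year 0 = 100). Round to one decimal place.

103.0

Laspeyres price index uses base-period quantities as weights.
ΣP(Year 1)·Q(Year 0) = 59.23×13 + 1.74×78 + 1820.68×9 + 2.71×370 = 769.99 + 135.72 + 16386.12 + 1002.7 = 18294.53
ΣP(Year 0)·Q(Year 0) = 50.53×13 + 1.54×78 + 1800.32×9 + 2.09×370 = 656.89 + 120.12 + 16202.88 + 773.3 = 17753.19
Index = 18294.53 / 17753.19 × 100 = 103.0493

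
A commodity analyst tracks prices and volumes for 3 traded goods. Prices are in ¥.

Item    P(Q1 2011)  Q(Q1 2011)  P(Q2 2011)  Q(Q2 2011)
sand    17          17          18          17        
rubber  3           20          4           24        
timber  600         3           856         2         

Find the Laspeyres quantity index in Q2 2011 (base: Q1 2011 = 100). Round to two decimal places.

72.64

Laspeyres quantity index uses base-period prices as weights.
ΣP(Q1 2011)·Q(Q2 2011) = 17×17 + 3×24 + 600×2 = 289 + 72 + 1200 = 1561
ΣP(Q1 2011)·Q(Q1 2011) = 17×17 + 3×20 + 600×3 = 289 + 60 + 1800 = 2149
Index = 1561 / 2149 × 100 = 72.6384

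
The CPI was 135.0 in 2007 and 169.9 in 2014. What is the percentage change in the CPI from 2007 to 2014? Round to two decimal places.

Change = (169.9 − 135.0) / 135.0 × 100
       = 34.9 / 135.0 × 100 = 25.8519%

25.85%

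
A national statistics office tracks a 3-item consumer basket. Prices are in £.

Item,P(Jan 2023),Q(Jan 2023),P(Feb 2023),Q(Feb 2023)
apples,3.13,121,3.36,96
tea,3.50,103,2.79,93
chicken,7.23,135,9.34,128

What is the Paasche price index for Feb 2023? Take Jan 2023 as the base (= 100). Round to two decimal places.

Paasche price index uses current-period quantities as weights.
ΣP(Feb 2023)·Q(Feb 2023) = 3.36×96 + 2.79×93 + 9.34×128 = 322.56 + 259.47 + 1195.52 = 1777.55
ΣP(Jan 2023)·Q(Feb 2023) = 3.13×96 + 3.50×93 + 7.23×128 = 300.48 + 325.5 + 925.44 = 1551.42
Index = 1777.55 / 1551.42 × 100 = 114.5757

114.58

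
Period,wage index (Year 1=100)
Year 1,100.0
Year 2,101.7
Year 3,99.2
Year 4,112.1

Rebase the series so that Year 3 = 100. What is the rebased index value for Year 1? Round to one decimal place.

100.8

Rebased(Year 1) = 100.0 / 99.2 × 100 = 100.8065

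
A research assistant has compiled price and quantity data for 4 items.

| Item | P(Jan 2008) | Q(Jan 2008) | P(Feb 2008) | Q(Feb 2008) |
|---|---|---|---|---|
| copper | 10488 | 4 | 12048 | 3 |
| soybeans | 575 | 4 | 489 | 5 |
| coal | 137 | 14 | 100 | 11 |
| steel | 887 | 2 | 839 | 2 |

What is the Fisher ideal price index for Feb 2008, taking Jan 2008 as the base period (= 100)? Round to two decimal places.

Laspeyres component (base-period weights):
ΣP(Feb 2008)Q(Jan 2008) = 12048×4 + 489×4 + 100×14 + 839×2 = 48192 + 1956 + 1400 + 1678 = 53226
ΣP(Jan 2008)Q(Jan 2008) = 10488×4 + 575×4 + 137×14 + 887×2 = 41952 + 2300 + 1918 + 1774 = 47944
L = 53226 / 47944 × 100 = 111.0170
Paasche component (current-period weights):
ΣP(Feb 2008)Q(Feb 2008) = 12048×3 + 489×5 + 100×11 + 839×2 = 36144 + 2445 + 1100 + 1678 = 41367
ΣP(Jan 2008)Q(Feb 2008) = 10488×3 + 575×5 + 137×11 + 887×2 = 31464 + 2875 + 1507 + 1774 = 37620
P = 41367 / 37620 × 100 = 109.9601
Fisher = √(L × P) = √(111.0170 × 109.9601) = 110.4873

110.49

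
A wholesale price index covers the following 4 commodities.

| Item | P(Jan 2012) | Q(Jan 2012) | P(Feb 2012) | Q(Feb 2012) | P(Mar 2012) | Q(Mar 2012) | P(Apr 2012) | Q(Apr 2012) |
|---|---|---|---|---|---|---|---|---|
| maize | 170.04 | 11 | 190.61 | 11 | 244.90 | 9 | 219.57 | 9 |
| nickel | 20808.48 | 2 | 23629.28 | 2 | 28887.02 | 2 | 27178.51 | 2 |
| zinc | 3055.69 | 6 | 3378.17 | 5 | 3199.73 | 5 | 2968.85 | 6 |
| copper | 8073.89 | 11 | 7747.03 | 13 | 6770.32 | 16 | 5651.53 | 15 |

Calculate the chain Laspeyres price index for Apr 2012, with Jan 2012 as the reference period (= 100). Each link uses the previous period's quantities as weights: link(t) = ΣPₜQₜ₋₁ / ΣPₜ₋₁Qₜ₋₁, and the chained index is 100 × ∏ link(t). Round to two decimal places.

Link Jan 2012→Feb 2012:
ΣP(Feb 2012)Q(Jan 2012) = 190.61×11 + 23629.28×2 + 3378.17×6 + 7747.03×11 = 2096.71 + 47258.56 + 20269.02 + 85217.33 = 154841.62
ΣP(Jan 2012)Q(Jan 2012) = 170.04×11 + 20808.48×2 + 3055.69×6 + 8073.89×11 = 1870.44 + 41616.96 + 18334.14 + 88812.79 = 150634.33
link = 154841.62/150634.33 = 1.027930
Link Feb 2012→Mar 2012:
ΣP(Mar 2012)Q(Feb 2012) = 244.90×11 + 28887.02×2 + 3199.73×5 + 6770.32×13 = 2693.9 + 57774.04 + 15998.65 + 88014.16 = 164480.75
ΣP(Feb 2012)Q(Feb 2012) = 190.61×11 + 23629.28×2 + 3378.17×5 + 7747.03×13 = 2096.71 + 47258.56 + 16890.85 + 100711.39 = 166957.51
link = 164480.75/166957.51 = 0.985165
Link Mar 2012→Apr 2012:
ΣP(Apr 2012)Q(Mar 2012) = 219.57×9 + 27178.51×2 + 2968.85×5 + 5651.53×16 = 1976.13 + 54357.02 + 14844.25 + 90424.48 = 161601.88
ΣP(Mar 2012)Q(Mar 2012) = 244.90×9 + 28887.02×2 + 3199.73×5 + 6770.32×16 = 2204.1 + 57774.04 + 15998.65 + 108325.12 = 184301.91
link = 161601.88/184301.91 = 0.876832
Chained index = 100 × 1.027930 × 0.985165 × 0.876832 = 88.7952

88.80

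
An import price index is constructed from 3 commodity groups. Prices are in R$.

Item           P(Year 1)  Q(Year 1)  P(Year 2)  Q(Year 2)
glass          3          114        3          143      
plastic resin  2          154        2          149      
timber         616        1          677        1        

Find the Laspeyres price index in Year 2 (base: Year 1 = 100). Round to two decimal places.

104.82

Laspeyres price index uses base-period quantities as weights.
ΣP(Year 2)·Q(Year 1) = 3×114 + 2×154 + 677×1 = 342 + 308 + 677 = 1327
ΣP(Year 1)·Q(Year 1) = 3×114 + 2×154 + 616×1 = 342 + 308 + 616 = 1266
Index = 1327 / 1266 × 100 = 104.8183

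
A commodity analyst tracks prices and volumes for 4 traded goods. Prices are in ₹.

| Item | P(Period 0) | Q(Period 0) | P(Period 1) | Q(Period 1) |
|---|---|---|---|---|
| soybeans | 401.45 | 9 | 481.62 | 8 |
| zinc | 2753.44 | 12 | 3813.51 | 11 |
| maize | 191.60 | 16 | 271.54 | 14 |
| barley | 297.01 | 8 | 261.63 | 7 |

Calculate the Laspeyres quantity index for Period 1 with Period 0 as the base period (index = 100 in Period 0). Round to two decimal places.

90.89

Laspeyres quantity index uses base-period prices as weights.
ΣP(Period 0)·Q(Period 1) = 401.45×8 + 2753.44×11 + 191.60×14 + 297.01×7 = 3211.6 + 30287.84 + 2682.4 + 2079.07 = 38260.91
ΣP(Period 0)·Q(Period 0) = 401.45×9 + 2753.44×12 + 191.60×16 + 297.01×8 = 3613.05 + 33041.28 + 3065.6 + 2376.08 = 42096.01
Index = 38260.91 / 42096.01 × 100 = 90.8896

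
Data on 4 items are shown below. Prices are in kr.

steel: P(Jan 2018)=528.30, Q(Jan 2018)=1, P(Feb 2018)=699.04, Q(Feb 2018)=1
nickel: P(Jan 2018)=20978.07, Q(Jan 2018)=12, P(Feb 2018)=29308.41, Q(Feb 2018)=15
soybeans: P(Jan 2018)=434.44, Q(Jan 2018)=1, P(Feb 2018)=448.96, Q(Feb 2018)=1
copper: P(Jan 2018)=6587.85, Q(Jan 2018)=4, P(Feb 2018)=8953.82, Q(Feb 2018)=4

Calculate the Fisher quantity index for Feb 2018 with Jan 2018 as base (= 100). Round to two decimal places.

122.59

Laspeyres component (base-period weights):
ΣP(Jan 2018)Q(Feb 2018) = 528.30×1 + 20978.07×15 + 434.44×1 + 6587.85×4 = 528.3 + 314671.05 + 434.44 + 26351.4 = 341985.19
ΣP(Jan 2018)Q(Jan 2018) = 528.30×1 + 20978.07×12 + 434.44×1 + 6587.85×4 = 528.3 + 251736.84 + 434.44 + 26351.4 = 279050.98
L = 341985.19 / 279050.98 × 100 = 122.5529
Paasche component (current-period weights):
ΣP(Feb 2018)Q(Feb 2018) = 699.04×1 + 29308.41×15 + 448.96×1 + 8953.82×4 = 699.04 + 439626.15 + 448.96 + 35815.28 = 476589.43
ΣP(Feb 2018)Q(Jan 2018) = 699.04×1 + 29308.41×12 + 448.96×1 + 8953.82×4 = 699.04 + 351700.92 + 448.96 + 35815.28 = 388664.2
P = 476589.43 / 388664.2 × 100 = 122.6224
Fisher = √(L × P) = √(122.5529 × 122.6224) = 122.5877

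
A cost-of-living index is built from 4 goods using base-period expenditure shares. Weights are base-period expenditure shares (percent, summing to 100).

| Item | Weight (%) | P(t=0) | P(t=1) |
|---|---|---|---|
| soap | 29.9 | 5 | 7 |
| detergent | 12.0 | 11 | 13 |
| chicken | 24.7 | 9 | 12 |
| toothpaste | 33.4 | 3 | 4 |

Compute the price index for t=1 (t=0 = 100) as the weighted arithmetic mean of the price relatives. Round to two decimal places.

soap: 29.9 × (7/5) = 29.9 × 1.400000 = 41.8600
detergent: 12.0 × (13/11) = 12.0 × 1.181818 = 14.1818
chicken: 24.7 × (12/9) = 24.7 × 1.333333 = 32.9333
toothpaste: 33.4 × (4/3) = 33.4 × 1.333333 = 44.5333
Index = Σ wᵢ·(p₁ᵢ/p₀ᵢ) = 41.8600 + 14.1818 + 32.9333 + 44.5333 = 133.5085

133.51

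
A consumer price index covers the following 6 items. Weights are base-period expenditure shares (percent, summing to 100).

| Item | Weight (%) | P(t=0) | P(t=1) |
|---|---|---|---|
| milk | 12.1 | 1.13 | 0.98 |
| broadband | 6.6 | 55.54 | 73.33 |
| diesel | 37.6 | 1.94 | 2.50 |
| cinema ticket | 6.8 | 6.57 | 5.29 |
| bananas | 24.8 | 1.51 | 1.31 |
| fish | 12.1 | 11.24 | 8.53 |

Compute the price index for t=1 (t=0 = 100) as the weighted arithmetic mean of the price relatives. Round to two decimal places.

103.83

milk: 12.1 × (0.98/1.13) = 12.1 × 0.867257 = 10.4938
broadband: 6.6 × (73.33/55.54) = 6.6 × 1.320310 = 8.7140
diesel: 37.6 × (2.50/1.94) = 37.6 × 1.288660 = 48.4536
cinema ticket: 6.8 × (5.29/6.57) = 6.8 × 0.805175 = 5.4752
bananas: 24.8 × (1.31/1.51) = 24.8 × 0.867550 = 21.5152
fish: 12.1 × (8.53/11.24) = 12.1 × 0.758897 = 9.1827
Index = Σ wᵢ·(p₁ᵢ/p₀ᵢ) = 10.4938 + 8.7140 + 48.4536 + 5.4752 + 21.5152 + 9.1827 = 103.8345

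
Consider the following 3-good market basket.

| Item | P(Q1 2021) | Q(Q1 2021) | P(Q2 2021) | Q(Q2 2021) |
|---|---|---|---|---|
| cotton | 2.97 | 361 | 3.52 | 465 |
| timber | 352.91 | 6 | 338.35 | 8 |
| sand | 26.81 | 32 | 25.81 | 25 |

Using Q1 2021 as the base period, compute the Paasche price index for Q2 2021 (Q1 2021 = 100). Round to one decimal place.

Paasche price index uses current-period quantities as weights.
ΣP(Q2 2021)·Q(Q2 2021) = 3.52×465 + 338.35×8 + 25.81×25 = 1636.8 + 2706.8 + 645.25 = 4988.85
ΣP(Q1 2021)·Q(Q2 2021) = 2.97×465 + 352.91×8 + 26.81×25 = 1381.05 + 2823.28 + 670.25 = 4874.58
Index = 4988.85 / 4874.58 × 100 = 102.3442

102.3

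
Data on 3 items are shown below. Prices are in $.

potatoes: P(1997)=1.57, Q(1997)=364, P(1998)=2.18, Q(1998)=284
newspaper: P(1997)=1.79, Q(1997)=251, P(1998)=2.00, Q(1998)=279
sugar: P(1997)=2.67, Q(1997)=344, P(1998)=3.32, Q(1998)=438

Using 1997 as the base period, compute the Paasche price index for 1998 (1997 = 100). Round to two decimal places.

Paasche price index uses current-period quantities as weights.
ΣP(1998)·Q(1998) = 2.18×284 + 2.00×279 + 3.32×438 = 619.12 + 558 + 1454.16 = 2631.28
ΣP(1997)·Q(1998) = 1.57×284 + 1.79×279 + 2.67×438 = 445.88 + 499.41 + 1169.46 = 2114.75
Index = 2631.28 / 2114.75 × 100 = 124.4251

124.43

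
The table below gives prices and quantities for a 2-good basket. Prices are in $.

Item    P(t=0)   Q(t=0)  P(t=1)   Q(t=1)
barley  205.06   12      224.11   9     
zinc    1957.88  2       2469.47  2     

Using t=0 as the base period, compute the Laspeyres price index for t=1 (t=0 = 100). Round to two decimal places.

Laspeyres price index uses base-period quantities as weights.
ΣP(t=1)·Q(t=0) = 224.11×12 + 2469.47×2 = 2689.32 + 4938.94 = 7628.26
ΣP(t=0)·Q(t=0) = 205.06×12 + 1957.88×2 = 2460.72 + 3915.76 = 6376.48
Index = 7628.26 / 6376.48 × 100 = 119.6312

119.63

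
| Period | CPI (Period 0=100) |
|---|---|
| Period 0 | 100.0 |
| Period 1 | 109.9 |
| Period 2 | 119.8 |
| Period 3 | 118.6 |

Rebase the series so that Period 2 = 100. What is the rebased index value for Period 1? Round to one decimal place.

91.7

Rebased(Period 1) = 109.9 / 119.8 × 100 = 91.7362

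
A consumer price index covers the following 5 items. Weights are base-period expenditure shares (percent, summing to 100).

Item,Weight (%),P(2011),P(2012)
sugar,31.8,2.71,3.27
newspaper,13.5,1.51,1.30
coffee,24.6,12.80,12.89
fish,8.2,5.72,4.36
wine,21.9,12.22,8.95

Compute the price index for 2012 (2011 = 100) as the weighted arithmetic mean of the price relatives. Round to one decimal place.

97.1

sugar: 31.8 × (3.27/2.71) = 31.8 × 1.206642 = 38.3712
newspaper: 13.5 × (1.30/1.51) = 13.5 × 0.860927 = 11.6225
coffee: 24.6 × (12.89/12.80) = 24.6 × 1.007031 = 24.7730
fish: 8.2 × (4.36/5.72) = 8.2 × 0.762238 = 6.2503
wine: 21.9 × (8.95/12.22) = 21.9 × 0.732406 = 16.0397
Index = Σ wᵢ·(p₁ᵢ/p₀ᵢ) = 38.3712 + 11.6225 + 24.7730 + 6.2503 + 16.0397 = 97.0567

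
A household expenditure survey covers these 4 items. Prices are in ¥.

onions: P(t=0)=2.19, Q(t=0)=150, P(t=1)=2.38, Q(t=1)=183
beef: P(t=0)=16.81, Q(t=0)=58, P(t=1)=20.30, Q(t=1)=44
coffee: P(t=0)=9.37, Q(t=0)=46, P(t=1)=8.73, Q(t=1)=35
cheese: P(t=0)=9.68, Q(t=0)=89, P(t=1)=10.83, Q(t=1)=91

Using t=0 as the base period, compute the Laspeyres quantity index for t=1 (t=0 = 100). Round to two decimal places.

Laspeyres quantity index uses base-period prices as weights.
ΣP(t=0)·Q(t=1) = 2.19×183 + 16.81×44 + 9.37×35 + 9.68×91 = 400.77 + 739.64 + 327.95 + 880.88 = 2349.24
ΣP(t=0)·Q(t=0) = 2.19×150 + 16.81×58 + 9.37×46 + 9.68×89 = 328.5 + 974.98 + 431.02 + 861.52 = 2596.02
Index = 2349.24 / 2596.02 × 100 = 90.4939

90.49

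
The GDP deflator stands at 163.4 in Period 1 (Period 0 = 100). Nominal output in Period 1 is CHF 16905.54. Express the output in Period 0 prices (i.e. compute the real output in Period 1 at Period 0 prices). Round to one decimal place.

10346.1

Real = Nominal ÷ (Index/100) = 16905.54 ÷ (163.4/100)
     = 16905.54 ÷ 1.634 = 10346.1077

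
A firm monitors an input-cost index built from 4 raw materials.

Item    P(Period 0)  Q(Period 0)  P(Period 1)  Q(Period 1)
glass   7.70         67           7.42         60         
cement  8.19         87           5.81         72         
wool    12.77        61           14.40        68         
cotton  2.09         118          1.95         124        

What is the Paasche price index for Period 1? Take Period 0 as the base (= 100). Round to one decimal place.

Paasche price index uses current-period quantities as weights.
ΣP(Period 1)·Q(Period 1) = 7.42×60 + 5.81×72 + 14.40×68 + 1.95×124 = 445.2 + 418.32 + 979.2 + 241.8 = 2084.52
ΣP(Period 0)·Q(Period 1) = 7.70×60 + 8.19×72 + 12.77×68 + 2.09×124 = 462 + 589.68 + 868.36 + 259.16 = 2179.2
Index = 2084.52 / 2179.2 × 100 = 95.6553

95.7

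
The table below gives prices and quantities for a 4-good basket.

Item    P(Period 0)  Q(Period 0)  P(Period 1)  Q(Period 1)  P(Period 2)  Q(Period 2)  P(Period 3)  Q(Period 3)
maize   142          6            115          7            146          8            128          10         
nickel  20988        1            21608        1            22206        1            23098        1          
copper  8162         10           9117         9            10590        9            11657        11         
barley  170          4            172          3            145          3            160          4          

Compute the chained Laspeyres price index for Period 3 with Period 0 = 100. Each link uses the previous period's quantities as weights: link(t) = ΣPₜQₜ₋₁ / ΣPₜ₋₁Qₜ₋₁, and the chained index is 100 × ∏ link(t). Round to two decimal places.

Link Period 0→Period 1:
ΣP(Period 1)Q(Period 0) = 115×6 + 21608×1 + 9117×10 + 172×4 = 690 + 21608 + 91170 + 688 = 114156
ΣP(Period 0)Q(Period 0) = 142×6 + 20988×1 + 8162×10 + 170×4 = 852 + 20988 + 81620 + 680 = 104140
link = 114156/104140 = 1.096178
Link Period 1→Period 2:
ΣP(Period 2)Q(Period 1) = 146×7 + 22206×1 + 10590×9 + 145×3 = 1022 + 22206 + 95310 + 435 = 118973
ΣP(Period 1)Q(Period 1) = 115×7 + 21608×1 + 9117×9 + 172×3 = 805 + 21608 + 82053 + 516 = 104982
link = 118973/104982 = 1.133270
Link Period 2→Period 3:
ΣP(Period 3)Q(Period 2) = 128×8 + 23098×1 + 11657×9 + 160×3 = 1024 + 23098 + 104913 + 480 = 129515
ΣP(Period 2)Q(Period 2) = 146×8 + 22206×1 + 10590×9 + 145×3 = 1168 + 22206 + 95310 + 435 = 119119
link = 129515/119119 = 1.087274
Chained index = 100 × 1.096178 × 1.133270 × 1.087274 = 135.0684

135.07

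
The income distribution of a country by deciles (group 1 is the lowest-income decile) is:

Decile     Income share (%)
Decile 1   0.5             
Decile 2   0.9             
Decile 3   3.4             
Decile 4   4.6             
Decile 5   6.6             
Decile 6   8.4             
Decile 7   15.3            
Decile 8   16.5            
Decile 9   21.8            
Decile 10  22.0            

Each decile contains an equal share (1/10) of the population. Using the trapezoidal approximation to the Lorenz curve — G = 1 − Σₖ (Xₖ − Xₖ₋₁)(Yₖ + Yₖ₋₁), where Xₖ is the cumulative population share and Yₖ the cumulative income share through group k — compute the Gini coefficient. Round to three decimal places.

Cumulative income shares Yₖ: 0.0050, 0.0140, 0.0480, 0.0940, 0.1600, 0.2440, 0.3970, 0.5620, 0.7800, 1.0000
Σ (Xₖ−Xₖ₋₁)(Yₖ+Yₖ₋₁) = (1/10)(0.0050+0.0000) + (1/10)(0.0140+0.0050) + (1/10)(0.0480+0.0140) + (1/10)(0.0940+0.0480) + (1/10)(0.1600+0.0940) + (1/10)(0.2440+0.1600) + (1/10)(0.3970+0.2440) + (1/10)(0.5620+0.3970) + (1/10)(0.7800+0.5620) + (1/10)(1.0000+0.7800)
  = 0.0005 + 0.0019 + 0.0062 + 0.0142 + 0.0254 + 0.0404 + 0.0641 + 0.0959 + 0.1342 + 0.1780 = 0.5608
G = 1 − 0.5608 = 0.4392

0.439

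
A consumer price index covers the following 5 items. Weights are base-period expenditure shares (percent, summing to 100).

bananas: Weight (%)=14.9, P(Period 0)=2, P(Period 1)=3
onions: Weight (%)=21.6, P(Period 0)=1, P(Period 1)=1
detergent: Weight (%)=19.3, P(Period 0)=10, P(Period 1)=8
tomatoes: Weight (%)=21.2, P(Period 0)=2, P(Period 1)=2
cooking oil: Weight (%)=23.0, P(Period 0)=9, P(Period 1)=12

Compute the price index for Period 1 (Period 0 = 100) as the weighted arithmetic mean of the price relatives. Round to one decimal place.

bananas: 14.9 × (3/2) = 14.9 × 1.500000 = 22.3500
onions: 21.6 × (1/1) = 21.6 × 1.000000 = 21.6000
detergent: 19.3 × (8/10) = 19.3 × 0.800000 = 15.4400
tomatoes: 21.2 × (2/2) = 21.2 × 1.000000 = 21.2000
cooking oil: 23.0 × (12/9) = 23.0 × 1.333333 = 30.6667
Index = Σ wᵢ·(p₁ᵢ/p₀ᵢ) = 22.3500 + 21.6000 + 15.4400 + 21.2000 + 30.6667 = 111.2567

111.3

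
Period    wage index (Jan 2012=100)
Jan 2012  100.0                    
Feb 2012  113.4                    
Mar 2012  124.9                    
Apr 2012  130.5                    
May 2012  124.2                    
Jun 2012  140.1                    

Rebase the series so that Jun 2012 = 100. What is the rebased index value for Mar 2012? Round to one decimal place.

Rebased(Mar 2012) = 124.9 / 140.1 × 100 = 89.1506

89.2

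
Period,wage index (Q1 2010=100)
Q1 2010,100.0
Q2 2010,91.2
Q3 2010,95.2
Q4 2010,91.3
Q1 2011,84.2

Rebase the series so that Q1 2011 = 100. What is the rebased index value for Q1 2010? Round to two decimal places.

118.76

Rebased(Q1 2010) = 100.0 / 84.2 × 100 = 118.7648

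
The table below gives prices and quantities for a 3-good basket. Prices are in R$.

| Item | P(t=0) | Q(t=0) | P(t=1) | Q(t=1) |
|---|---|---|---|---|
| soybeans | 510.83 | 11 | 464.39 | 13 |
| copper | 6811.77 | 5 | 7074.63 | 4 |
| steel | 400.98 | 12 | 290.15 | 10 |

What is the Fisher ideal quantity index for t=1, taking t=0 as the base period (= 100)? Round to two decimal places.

84.94

Laspeyres component (base-period weights):
ΣP(t=0)Q(t=1) = 510.83×13 + 6811.77×4 + 400.98×10 = 6640.79 + 27247.08 + 4009.8 = 37897.67
ΣP(t=0)Q(t=0) = 510.83×11 + 6811.77×5 + 400.98×12 = 5619.13 + 34058.85 + 4811.76 = 44489.74
L = 37897.67 / 44489.74 × 100 = 85.1829
Paasche component (current-period weights):
ΣP(t=1)Q(t=1) = 464.39×13 + 7074.63×4 + 290.15×10 = 6037.07 + 28298.52 + 2901.5 = 37237.09
ΣP(t=1)Q(t=0) = 464.39×11 + 7074.63×5 + 290.15×12 = 5108.29 + 35373.15 + 3481.8 = 43963.24
P = 37237.09 / 43963.24 × 100 = 84.7005
Fisher = √(L × P) = √(85.1829 × 84.7005) = 84.9414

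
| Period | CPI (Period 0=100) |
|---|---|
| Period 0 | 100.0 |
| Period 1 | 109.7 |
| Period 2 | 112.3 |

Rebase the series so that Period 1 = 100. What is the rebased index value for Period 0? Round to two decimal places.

91.16

Rebased(Period 0) = 100.0 / 109.7 × 100 = 91.1577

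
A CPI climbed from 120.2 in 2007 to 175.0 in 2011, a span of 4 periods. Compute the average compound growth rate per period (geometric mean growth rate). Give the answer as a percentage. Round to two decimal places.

9.85%

Growth factor = (175.0/120.2)^(1/4) = (1.455907)^(1/4) = 1.098458
Growth rate = 1.098458 − 1 = 0.098458 = 9.8458%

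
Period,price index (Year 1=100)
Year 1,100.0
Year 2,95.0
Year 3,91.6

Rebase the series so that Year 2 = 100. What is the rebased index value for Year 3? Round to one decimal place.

96.4

Rebased(Year 3) = 91.6 / 95.0 × 100 = 96.4211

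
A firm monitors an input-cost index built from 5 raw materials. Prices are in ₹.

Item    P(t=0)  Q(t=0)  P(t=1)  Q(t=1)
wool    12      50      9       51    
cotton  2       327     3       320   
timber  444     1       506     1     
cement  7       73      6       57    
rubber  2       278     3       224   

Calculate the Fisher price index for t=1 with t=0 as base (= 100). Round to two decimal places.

Laspeyres component (base-period weights):
ΣP(t=1)Q(t=0) = 9×50 + 3×327 + 506×1 + 6×73 + 3×278 = 450 + 981 + 506 + 438 + 834 = 3209
ΣP(t=0)Q(t=0) = 12×50 + 2×327 + 444×1 + 7×73 + 2×278 = 600 + 654 + 444 + 511 + 556 = 2765
L = 3209 / 2765 × 100 = 116.0579
Paasche component (current-period weights):
ΣP(t=1)Q(t=1) = 9×51 + 3×320 + 506×1 + 6×57 + 3×224 = 459 + 960 + 506 + 342 + 672 = 2939
ΣP(t=0)Q(t=1) = 12×51 + 2×320 + 444×1 + 7×57 + 2×224 = 612 + 640 + 444 + 399 + 448 = 2543
P = 2939 / 2543 × 100 = 115.5722
Fisher = √(L × P) = √(116.0579 × 115.5722) = 115.8148

115.81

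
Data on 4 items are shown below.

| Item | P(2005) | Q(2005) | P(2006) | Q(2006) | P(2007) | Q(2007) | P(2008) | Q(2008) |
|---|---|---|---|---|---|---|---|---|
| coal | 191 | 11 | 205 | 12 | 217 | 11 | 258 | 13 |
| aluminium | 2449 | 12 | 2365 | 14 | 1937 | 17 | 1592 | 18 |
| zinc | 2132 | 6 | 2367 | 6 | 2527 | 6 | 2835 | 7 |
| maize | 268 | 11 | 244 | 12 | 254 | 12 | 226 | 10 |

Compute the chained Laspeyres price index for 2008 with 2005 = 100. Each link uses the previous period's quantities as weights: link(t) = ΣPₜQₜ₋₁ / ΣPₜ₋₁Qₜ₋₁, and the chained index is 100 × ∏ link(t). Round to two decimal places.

84.84

Link 2005→2006:
ΣP(2006)Q(2005) = 205×11 + 2365×12 + 2367×6 + 244×11 = 2255 + 28380 + 14202 + 2684 = 47521
ΣP(2005)Q(2005) = 191×11 + 2449×12 + 2132×6 + 268×11 = 2101 + 29388 + 12792 + 2948 = 47229
link = 47521/47229 = 1.006183
Link 2006→2007:
ΣP(2007)Q(2006) = 217×12 + 1937×14 + 2527×6 + 254×12 = 2604 + 27118 + 15162 + 3048 = 47932
ΣP(2006)Q(2006) = 205×12 + 2365×14 + 2367×6 + 244×12 = 2460 + 33110 + 14202 + 2928 = 52700
link = 47932/52700 = 0.909526
Link 2007→2008:
ΣP(2008)Q(2007) = 258×11 + 1592×17 + 2835×6 + 226×12 = 2838 + 27064 + 17010 + 2712 = 49624
ΣP(2007)Q(2007) = 217×11 + 1937×17 + 2527×6 + 254×12 = 2387 + 32929 + 15162 + 3048 = 53526
link = 49624/53526 = 0.927101
Chained index = 100 × 1.006183 × 0.909526 × 0.927101 = 84.8435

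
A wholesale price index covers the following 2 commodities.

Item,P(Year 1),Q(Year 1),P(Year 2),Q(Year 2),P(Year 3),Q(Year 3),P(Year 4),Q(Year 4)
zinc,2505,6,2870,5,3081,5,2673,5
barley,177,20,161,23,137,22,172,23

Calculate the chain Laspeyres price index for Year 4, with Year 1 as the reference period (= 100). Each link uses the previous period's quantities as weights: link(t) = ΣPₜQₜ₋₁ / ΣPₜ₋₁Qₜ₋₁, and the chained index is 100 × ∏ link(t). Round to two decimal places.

105.34

Link Year 1→Year 2:
ΣP(Year 2)Q(Year 1) = 2870×6 + 161×20 = 17220 + 3220 = 20440
ΣP(Year 1)Q(Year 1) = 2505×6 + 177×20 = 15030 + 3540 = 18570
link = 20440/18570 = 1.100700
Link Year 2→Year 3:
ΣP(Year 3)Q(Year 2) = 3081×5 + 137×23 = 15405 + 3151 = 18556
ΣP(Year 2)Q(Year 2) = 2870×5 + 161×23 = 14350 + 3703 = 18053
link = 18556/18053 = 1.027862
Link Year 3→Year 4:
ΣP(Year 4)Q(Year 3) = 2673×5 + 172×22 = 13365 + 3784 = 17149
ΣP(Year 3)Q(Year 3) = 3081×5 + 137×22 = 15405 + 3014 = 18419
link = 17149/18419 = 0.931049
Chained index = 100 × 1.100700 × 1.027862 × 0.931049 = 105.3360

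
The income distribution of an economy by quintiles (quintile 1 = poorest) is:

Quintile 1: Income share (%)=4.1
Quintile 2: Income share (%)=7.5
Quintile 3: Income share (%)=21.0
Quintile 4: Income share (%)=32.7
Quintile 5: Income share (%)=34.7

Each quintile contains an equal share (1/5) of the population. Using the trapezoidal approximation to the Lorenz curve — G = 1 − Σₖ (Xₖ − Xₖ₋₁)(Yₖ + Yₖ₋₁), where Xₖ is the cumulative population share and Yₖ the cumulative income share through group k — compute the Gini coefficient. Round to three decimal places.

0.346

Cumulative income shares Yₖ: 0.0410, 0.1160, 0.3260, 0.6530, 1.0000
Σ (Xₖ−Xₖ₋₁)(Yₖ+Yₖ₋₁) = (1/5)(0.0410+0.0000) + (1/5)(0.1160+0.0410) + (1/5)(0.3260+0.1160) + (1/5)(0.6530+0.3260) + (1/5)(1.0000+0.6530)
  = 0.0082 + 0.0314 + 0.0884 + 0.1958 + 0.3306 = 0.6544
G = 1 − 0.6544 = 0.3456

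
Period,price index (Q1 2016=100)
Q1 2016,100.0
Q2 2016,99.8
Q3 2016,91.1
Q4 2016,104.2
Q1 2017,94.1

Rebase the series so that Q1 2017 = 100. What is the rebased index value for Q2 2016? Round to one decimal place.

Rebased(Q2 2016) = 99.8 / 94.1 × 100 = 106.0574

106.1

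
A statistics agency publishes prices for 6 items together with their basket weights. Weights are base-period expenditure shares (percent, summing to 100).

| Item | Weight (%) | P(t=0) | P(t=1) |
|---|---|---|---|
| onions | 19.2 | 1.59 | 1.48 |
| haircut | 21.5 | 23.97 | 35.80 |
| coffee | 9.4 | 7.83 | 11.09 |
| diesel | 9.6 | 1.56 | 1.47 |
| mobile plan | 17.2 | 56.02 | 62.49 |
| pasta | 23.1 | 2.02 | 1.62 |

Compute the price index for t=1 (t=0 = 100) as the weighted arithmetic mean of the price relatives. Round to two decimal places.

onions: 19.2 × (1.48/1.59) = 19.2 × 0.930818 = 17.8717
haircut: 21.5 × (35.80/23.97) = 21.5 × 1.493534 = 32.1110
coffee: 9.4 × (11.09/7.83) = 9.4 × 1.416347 = 13.3137
diesel: 9.6 × (1.47/1.56) = 9.6 × 0.942308 = 9.0462
mobile plan: 17.2 × (62.49/56.02) = 17.2 × 1.115494 = 19.1865
pasta: 23.1 × (1.62/2.02) = 23.1 × 0.801980 = 18.5257
Index = Σ wᵢ·(p₁ᵢ/p₀ᵢ) = 17.8717 + 32.1110 + 13.3137 + 9.0462 + 19.1865 + 18.5257 = 110.0547

110.05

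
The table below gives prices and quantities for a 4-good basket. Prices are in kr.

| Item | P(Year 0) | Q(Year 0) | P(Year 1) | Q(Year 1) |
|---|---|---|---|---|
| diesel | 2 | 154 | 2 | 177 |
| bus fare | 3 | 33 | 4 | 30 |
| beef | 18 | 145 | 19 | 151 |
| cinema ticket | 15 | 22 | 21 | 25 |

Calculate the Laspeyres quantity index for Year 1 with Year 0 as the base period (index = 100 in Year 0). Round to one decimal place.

105.7

Laspeyres quantity index uses base-period prices as weights.
ΣP(Year 0)·Q(Year 1) = 2×177 + 3×30 + 18×151 + 15×25 = 354 + 90 + 2718 + 375 = 3537
ΣP(Year 0)·Q(Year 0) = 2×154 + 3×33 + 18×145 + 15×22 = 308 + 99 + 2610 + 330 = 3347
Index = 3537 / 3347 × 100 = 105.6767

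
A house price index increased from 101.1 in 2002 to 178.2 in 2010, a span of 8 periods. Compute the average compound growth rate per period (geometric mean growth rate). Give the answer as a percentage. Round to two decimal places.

7.34%

Growth factor = (178.2/101.1)^(1/8) = (1.762611)^(1/8) = 1.073420
Growth rate = 1.073420 − 1 = 0.073420 = 7.3420%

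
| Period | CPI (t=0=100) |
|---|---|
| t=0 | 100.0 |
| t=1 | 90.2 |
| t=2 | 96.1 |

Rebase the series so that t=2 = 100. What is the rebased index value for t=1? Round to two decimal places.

Rebased(t=1) = 90.2 / 96.1 × 100 = 93.8606

93.86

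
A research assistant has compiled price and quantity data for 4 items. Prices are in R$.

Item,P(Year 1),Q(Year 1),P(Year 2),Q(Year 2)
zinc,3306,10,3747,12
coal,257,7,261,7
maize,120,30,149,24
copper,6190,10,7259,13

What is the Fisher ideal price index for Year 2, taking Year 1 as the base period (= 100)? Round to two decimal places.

Laspeyres component (base-period weights):
ΣP(Year 2)Q(Year 1) = 3747×10 + 261×7 + 149×30 + 7259×10 = 37470 + 1827 + 4470 + 72590 = 116357
ΣP(Year 1)Q(Year 1) = 3306×10 + 257×7 + 120×30 + 6190×10 = 33060 + 1799 + 3600 + 61900 = 100359
L = 116357 / 100359 × 100 = 115.9408
Paasche component (current-period weights):
ΣP(Year 2)Q(Year 2) = 3747×12 + 261×7 + 149×24 + 7259×13 = 44964 + 1827 + 3576 + 94367 = 144734
ΣP(Year 1)Q(Year 2) = 3306×12 + 257×7 + 120×24 + 6190×13 = 39672 + 1799 + 2880 + 80470 = 124821
P = 144734 / 124821 × 100 = 115.9532
Fisher = √(L × P) = √(115.9408 × 115.9532) = 115.9470

115.95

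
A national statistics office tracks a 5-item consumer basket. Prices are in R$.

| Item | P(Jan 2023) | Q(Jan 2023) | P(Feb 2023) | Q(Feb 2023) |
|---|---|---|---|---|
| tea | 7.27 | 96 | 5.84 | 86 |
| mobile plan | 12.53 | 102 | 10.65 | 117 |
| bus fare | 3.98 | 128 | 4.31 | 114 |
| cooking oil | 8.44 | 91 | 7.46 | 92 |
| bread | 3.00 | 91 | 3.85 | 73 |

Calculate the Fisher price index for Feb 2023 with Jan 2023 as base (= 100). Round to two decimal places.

91.06

Laspeyres component (base-period weights):
ΣP(Feb 2023)Q(Jan 2023) = 5.84×96 + 10.65×102 + 4.31×128 + 7.46×91 + 3.85×91 = 560.64 + 1086.3 + 551.68 + 678.86 + 350.35 = 3227.83
ΣP(Jan 2023)Q(Jan 2023) = 7.27×96 + 12.53×102 + 3.98×128 + 8.44×91 + 3.00×91 = 697.92 + 1278.06 + 509.44 + 768.04 + 273 = 3526.46
L = 3227.83 / 3526.46 × 100 = 91.5317
Paasche component (current-period weights):
ΣP(Feb 2023)Q(Feb 2023) = 5.84×86 + 10.65×117 + 4.31×114 + 7.46×92 + 3.85×73 = 502.24 + 1246.05 + 491.34 + 686.32 + 281.05 = 3207
ΣP(Jan 2023)Q(Feb 2023) = 7.27×86 + 12.53×117 + 3.98×114 + 8.44×92 + 3.00×73 = 625.22 + 1466.01 + 453.72 + 776.48 + 219 = 3540.43
P = 3207 / 3540.43 × 100 = 90.5822
Fisher = √(L × P) = √(91.5317 × 90.5822) = 91.0557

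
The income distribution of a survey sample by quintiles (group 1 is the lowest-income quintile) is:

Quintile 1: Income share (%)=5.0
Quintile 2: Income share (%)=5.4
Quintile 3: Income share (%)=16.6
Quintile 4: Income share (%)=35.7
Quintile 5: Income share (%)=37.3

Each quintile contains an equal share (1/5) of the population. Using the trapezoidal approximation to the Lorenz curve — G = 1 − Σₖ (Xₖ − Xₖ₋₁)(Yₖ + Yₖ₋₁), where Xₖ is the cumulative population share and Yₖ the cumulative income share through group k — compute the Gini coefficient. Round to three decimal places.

Cumulative income shares Yₖ: 0.0500, 0.1040, 0.2700, 0.6270, 1.0000
Σ (Xₖ−Xₖ₋₁)(Yₖ+Yₖ₋₁) = (1/5)(0.0500+0.0000) + (1/5)(0.1040+0.0500) + (1/5)(0.2700+0.1040) + (1/5)(0.6270+0.2700) + (1/5)(1.0000+0.6270)
  = 0.0100 + 0.0308 + 0.0748 + 0.1794 + 0.3254 = 0.6204
G = 1 − 0.6204 = 0.3796

0.380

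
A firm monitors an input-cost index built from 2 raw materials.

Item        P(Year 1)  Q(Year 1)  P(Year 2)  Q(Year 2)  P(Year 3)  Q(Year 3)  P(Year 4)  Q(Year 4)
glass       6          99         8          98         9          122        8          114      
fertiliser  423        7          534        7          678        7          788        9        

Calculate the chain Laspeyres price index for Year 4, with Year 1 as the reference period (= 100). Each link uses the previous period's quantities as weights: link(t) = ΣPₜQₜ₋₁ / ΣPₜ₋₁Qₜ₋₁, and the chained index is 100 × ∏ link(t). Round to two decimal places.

Link Year 1→Year 2:
ΣP(Year 2)Q(Year 1) = 8×99 + 534×7 = 792 + 3738 = 4530
ΣP(Year 1)Q(Year 1) = 6×99 + 423×7 = 594 + 2961 = 3555
link = 4530/3555 = 1.274262
Link Year 2→Year 3:
ΣP(Year 3)Q(Year 2) = 9×98 + 678×7 = 882 + 4746 = 5628
ΣP(Year 2)Q(Year 2) = 8×98 + 534×7 = 784 + 3738 = 4522
link = 5628/4522 = 1.244582
Link Year 3→Year 4:
ΣP(Year 4)Q(Year 3) = 8×122 + 788×7 = 976 + 5516 = 6492
ΣP(Year 3)Q(Year 3) = 9×122 + 678×7 = 1098 + 4746 = 5844
link = 6492/5844 = 1.110883
Chained index = 100 × 1.274262 × 1.244582 × 1.110883 = 176.1775

176.18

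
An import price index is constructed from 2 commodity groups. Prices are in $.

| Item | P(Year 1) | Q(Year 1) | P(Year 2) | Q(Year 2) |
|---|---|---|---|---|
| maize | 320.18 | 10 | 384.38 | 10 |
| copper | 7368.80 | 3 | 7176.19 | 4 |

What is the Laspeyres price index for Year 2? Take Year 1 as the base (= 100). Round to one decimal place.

100.3

Laspeyres price index uses base-period quantities as weights.
ΣP(Year 2)·Q(Year 1) = 384.38×10 + 7176.19×3 = 3843.8 + 21528.57 = 25372.37
ΣP(Year 1)·Q(Year 1) = 320.18×10 + 7368.80×3 = 3201.8 + 22106.4 = 25308.2
Index = 25372.37 / 25308.2 × 100 = 100.2536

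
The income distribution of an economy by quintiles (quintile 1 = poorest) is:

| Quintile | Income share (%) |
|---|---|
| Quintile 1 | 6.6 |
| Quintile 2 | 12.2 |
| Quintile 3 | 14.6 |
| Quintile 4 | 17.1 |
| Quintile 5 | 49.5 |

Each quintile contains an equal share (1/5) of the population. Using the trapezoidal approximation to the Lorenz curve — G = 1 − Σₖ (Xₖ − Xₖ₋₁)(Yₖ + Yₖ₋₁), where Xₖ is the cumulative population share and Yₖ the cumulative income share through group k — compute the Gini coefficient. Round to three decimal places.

0.363

Cumulative income shares Yₖ: 0.0660, 0.1880, 0.3340, 0.5050, 1.0000
Σ (Xₖ−Xₖ₋₁)(Yₖ+Yₖ₋₁) = (1/5)(0.0660+0.0000) + (1/5)(0.1880+0.0660) + (1/5)(0.3340+0.1880) + (1/5)(0.5050+0.3340) + (1/5)(1.0000+0.5050)
  = 0.0132 + 0.0508 + 0.1044 + 0.1678 + 0.3010 = 0.6372
G = 1 − 0.6372 = 0.3628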